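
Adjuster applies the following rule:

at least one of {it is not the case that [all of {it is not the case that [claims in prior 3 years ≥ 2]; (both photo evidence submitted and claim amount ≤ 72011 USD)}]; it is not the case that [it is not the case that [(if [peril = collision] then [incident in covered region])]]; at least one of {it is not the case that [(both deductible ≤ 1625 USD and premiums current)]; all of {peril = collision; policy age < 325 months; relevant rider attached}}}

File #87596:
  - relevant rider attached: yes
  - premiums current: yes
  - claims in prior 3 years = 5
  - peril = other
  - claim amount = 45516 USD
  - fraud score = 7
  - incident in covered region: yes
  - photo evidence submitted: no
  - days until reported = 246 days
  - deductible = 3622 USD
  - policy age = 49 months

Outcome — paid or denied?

Atomic conditions:
  claims in prior 3 years ≥ 2: 5 ≥ 2 is true
  photo evidence submitted: no → false
  claim amount ≤ 72011 USD: 45516 ≤ 72011 is true
  peril = collision: other == collision is false
  incident in covered region: yes → true
  deductible ≤ 1625 USD: 3622 ≤ 1625 is false
  premiums current: yes → true
  policy age < 325 months: 49 < 325 is true
  relevant rider attached: yes → true
Combine:
[1.1.1] NOT true = false
[1.1.2] false AND true = false
[1.1] false AND false = false
[1] NOT false = true
[2.1.1] false → true (antecedent false ⇒ implication holds) = true
[2.1] NOT true = false
[2] NOT false = true
[3.1.1] false AND true = false
[3.1] NOT false = true
[3.2] false AND true AND true = false
[3] true OR false = true
[root] true OR true OR true = true
Overall: true → paid

Paid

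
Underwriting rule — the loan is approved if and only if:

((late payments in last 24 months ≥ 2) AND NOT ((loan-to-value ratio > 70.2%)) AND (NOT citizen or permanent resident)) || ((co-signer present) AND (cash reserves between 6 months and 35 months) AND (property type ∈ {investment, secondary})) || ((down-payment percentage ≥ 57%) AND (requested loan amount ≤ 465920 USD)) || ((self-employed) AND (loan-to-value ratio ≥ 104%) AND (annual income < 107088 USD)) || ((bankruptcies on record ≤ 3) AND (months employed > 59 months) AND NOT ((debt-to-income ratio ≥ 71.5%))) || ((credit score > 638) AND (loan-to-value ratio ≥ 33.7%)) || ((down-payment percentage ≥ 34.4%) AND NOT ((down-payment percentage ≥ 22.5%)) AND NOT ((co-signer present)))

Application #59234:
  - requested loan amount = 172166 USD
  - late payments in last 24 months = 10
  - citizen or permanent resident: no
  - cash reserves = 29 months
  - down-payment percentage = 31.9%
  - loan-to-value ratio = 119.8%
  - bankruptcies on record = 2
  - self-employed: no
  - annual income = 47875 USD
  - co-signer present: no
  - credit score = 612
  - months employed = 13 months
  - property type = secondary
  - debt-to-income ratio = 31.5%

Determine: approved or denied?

Atomic conditions:
  late payments in last 24 months ≥ 2: 10 ≥ 2 is true
  loan-to-value ratio > 70.2%: 119.8 > 70.2 is true
  NOT citizen or permanent resident: no → true
  co-signer present: no → false
  cash reserves between 6 months and 35 months: 29 in [6, 35] is true
  property type ∈ {investment, secondary}: secondary is in the set → true
  down-payment percentage ≥ 57%: 31.9 ≥ 57 is false
  requested loan amount ≤ 465920 USD: 172166 ≤ 465920 is true
  self-employed: no → false
  loan-to-value ratio ≥ 104%: 119.8 ≥ 104 is true
  annual income < 107088 USD: 47875 < 107088 is true
  bankruptcies on record ≤ 3: 2 ≤ 3 is true
  months employed > 59 months: 13 > 59 is false
  debt-to-income ratio ≥ 71.5%: 31.5 ≥ 71.5 is false
  credit score > 638: 612 > 638 is false
  loan-to-value ratio ≥ 33.7%: 119.8 ≥ 33.7 is true
  down-payment percentage ≥ 34.4%: 31.9 ≥ 34.4 is false
  down-payment percentage ≥ 22.5%: 31.9 ≥ 22.5 is true
Combine:
[1.2] NOT true = false
[1] true AND false AND true = false
[2] false AND true AND true = false
[3] false AND true = false
[4] false AND true AND true = false
[5.3] NOT false = true
[5] true AND false AND true = false
[6] false AND true = false
[7.2] NOT true = false
[7.3] NOT false = true
[7] false AND false AND true = false
[root] false OR false OR false OR false OR false OR false OR false = false
Overall: false → denied

Denied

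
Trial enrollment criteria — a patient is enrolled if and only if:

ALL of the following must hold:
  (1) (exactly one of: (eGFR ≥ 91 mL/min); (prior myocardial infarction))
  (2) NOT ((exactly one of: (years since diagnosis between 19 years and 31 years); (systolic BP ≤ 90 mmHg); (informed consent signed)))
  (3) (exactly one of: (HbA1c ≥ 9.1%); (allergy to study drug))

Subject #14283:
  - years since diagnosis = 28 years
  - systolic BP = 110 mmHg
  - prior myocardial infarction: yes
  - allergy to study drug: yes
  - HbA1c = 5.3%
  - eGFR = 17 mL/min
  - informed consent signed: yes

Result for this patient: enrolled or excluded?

Atomic conditions:
  eGFR ≥ 91 mL/min: 17 ≥ 91 is false
  prior myocardial infarction: yes → true
  years since diagnosis between 19 years and 31 years: 28 in [19, 31] is true
  systolic BP ≤ 90 mmHg: 110 ≤ 90 is false
  informed consent signed: yes → true
  HbA1c ≥ 9.1%: 5.3 ≥ 9.1 is false
  allergy to study drug: yes → true
Combine:
[1] exactly-one(false, true) = true
[2.1] exactly-one(true, false, true) = false
[2] NOT false = true
[3] exactly-one(false, true) = true
[root] true AND true AND true = true
Overall: true → enrolled

Enrolled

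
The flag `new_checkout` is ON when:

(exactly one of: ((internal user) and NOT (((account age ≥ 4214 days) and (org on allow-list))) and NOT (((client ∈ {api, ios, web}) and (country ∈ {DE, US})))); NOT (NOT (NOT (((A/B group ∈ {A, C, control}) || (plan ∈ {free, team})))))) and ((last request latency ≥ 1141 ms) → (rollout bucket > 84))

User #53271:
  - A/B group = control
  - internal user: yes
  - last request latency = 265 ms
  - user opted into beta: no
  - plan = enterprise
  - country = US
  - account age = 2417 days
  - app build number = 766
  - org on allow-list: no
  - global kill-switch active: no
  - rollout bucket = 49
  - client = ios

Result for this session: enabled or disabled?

Disabled

Atomic conditions:
  internal user: yes → true
  account age ≥ 4214 days: 2417 ≥ 4214 is false
  org on allow-list: no → false
  client ∈ {api, ios, web}: ios is in the set → true
  country ∈ {DE, US}: US is in the set → true
  A/B group ∈ {A, C, control}: control is in the set → true
  plan ∈ {free, team}: enterprise is not in the set → false
  last request latency ≥ 1141 ms: 265 ≥ 1141 is false
  rollout bucket > 84: 49 > 84 is false
Combine:
[1.1.2.1] false AND false = false
[1.1.2] NOT false = true
[1.1.3.1] true AND true = true
[1.1.3] NOT true = false
[1.1] true AND true AND false = false
[1.2.1.1.1] true OR false = true
[1.2.1.1] NOT true = false
[1.2.1] NOT false = true
[1.2] NOT true = false
[1] exactly-one(false, false) = false
[2] false → false (antecedent false ⇒ implication holds) = true
[root] false AND true = false
Overall: false → disabled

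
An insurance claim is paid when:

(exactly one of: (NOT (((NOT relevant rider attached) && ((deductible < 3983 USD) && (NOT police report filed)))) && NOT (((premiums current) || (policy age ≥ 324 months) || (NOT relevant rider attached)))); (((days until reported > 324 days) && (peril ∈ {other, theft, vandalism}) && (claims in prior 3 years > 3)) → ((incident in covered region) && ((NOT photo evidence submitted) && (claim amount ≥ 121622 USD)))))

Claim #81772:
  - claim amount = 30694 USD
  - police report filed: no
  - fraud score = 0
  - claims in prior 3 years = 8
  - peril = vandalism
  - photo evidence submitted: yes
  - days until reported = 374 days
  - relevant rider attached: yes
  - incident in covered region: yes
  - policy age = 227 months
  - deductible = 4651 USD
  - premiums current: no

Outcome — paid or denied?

Atomic conditions:
  NOT relevant rider attached: yes → false
  deductible < 3983 USD: 4651 < 3983 is false
  NOT police report filed: no → true
  premiums current: no → false
  policy age ≥ 324 months: 227 ≥ 324 is false
  days until reported > 324 days: 374 > 324 is true
  peril ∈ {other, theft, vandalism}: vandalism is in the set → true
  claims in prior 3 years > 3: 8 > 3 is true
  incident in covered region: yes → true
  NOT photo evidence submitted: yes → false
  claim amount ≥ 121622 USD: 30694 ≥ 121622 is false
Combine:
[1.1.1.2] false AND true = false
[1.1.1] false AND false = false
[1.1] NOT false = true
[1.2.1] false OR false OR false = false
[1.2] NOT false = true
[1] true AND true = true
[2.1] true AND true AND true = true
[2.2.2] false AND false = false
[2.2] true AND false = false
[2] true → false = false
[root] exactly-one(true, false) = true
Overall: true → paid

Paid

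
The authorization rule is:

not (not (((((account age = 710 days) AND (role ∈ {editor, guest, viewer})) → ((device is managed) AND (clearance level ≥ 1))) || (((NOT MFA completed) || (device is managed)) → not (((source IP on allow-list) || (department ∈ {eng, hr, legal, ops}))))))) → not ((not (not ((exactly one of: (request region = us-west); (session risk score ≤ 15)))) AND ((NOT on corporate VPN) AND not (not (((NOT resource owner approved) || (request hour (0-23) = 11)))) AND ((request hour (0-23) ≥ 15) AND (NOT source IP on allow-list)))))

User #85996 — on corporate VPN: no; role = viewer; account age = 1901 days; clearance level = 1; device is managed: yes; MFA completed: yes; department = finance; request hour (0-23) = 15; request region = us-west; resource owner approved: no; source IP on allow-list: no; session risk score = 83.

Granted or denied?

Denied

Atomic conditions:
  account age = 710 days: 1901 == 710 is false
  role ∈ {editor, guest, viewer}: viewer is in the set → true
  device is managed: yes → true
  clearance level ≥ 1: 1 ≥ 1 is true
  NOT MFA completed: yes → false
  source IP on allow-list: no → false
  department ∈ {eng, hr, legal, ops}: finance is not in the set → false
  request region = us-west: us-west == us-west is true
  session risk score ≤ 15: 83 ≤ 15 is false
  NOT on corporate VPN: no → true
  NOT resource owner approved: no → true
  request hour (0-23) = 11: 15 == 11 is false
  request hour (0-23) ≥ 15: 15 ≥ 15 is true
  NOT source IP on allow-list: no → true
Combine:
[1.1.1.1.1] false AND true = false
[1.1.1.1.2] true AND true = true
[1.1.1.1] false → true (antecedent false ⇒ implication holds) = true
[1.1.1.2.1] false OR true = true
[1.1.1.2.2.1] false OR false = false
[1.1.1.2.2] NOT false = true
[1.1.1.2] true → true = true
[1.1.1] true OR true = true
[1.1] NOT true = false
[1] NOT false = true
[2.1.1.1.1] exactly-one(true, false) = true
[2.1.1.1] NOT true = false
[2.1.1] NOT false = true
[2.1.2.2.1.1] true OR false = true
[2.1.2.2.1] NOT true = false
[2.1.2.2] NOT false = true
[2.1.2.3] true AND true = true
[2.1.2] true AND true AND true = true
[2.1] true AND true = true
[2] NOT true = false
[root] true → false = false
Overall: false → denied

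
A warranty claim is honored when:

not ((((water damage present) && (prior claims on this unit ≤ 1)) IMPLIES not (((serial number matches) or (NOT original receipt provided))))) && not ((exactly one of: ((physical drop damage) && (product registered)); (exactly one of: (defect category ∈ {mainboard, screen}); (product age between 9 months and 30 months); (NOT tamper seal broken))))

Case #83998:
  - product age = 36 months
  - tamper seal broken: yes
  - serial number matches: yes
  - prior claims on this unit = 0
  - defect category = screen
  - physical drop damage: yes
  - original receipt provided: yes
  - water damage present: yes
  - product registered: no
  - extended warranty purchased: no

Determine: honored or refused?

Atomic conditions:
  water damage present: yes → true
  prior claims on this unit ≤ 1: 0 ≤ 1 is true
  serial number matches: yes → true
  NOT original receipt provided: yes → false
  physical drop damage: yes → true
  product registered: no → false
  defect category ∈ {mainboard, screen}: screen is in the set → true
  product age between 9 months and 30 months: 36 in [9, 30] is false
  NOT tamper seal broken: yes → false
Combine:
[1.1.1] true AND true = true
[1.1.2.1] true OR false = true
[1.1.2] NOT true = false
[1.1] true → false = false
[1] NOT false = true
[2.1.1] true AND false = false
[2.1.2] exactly-one(true, false, false) = true
[2.1] exactly-one(false, true) = true
[2] NOT true = false
[root] true AND false = false
Overall: false → refused

Refused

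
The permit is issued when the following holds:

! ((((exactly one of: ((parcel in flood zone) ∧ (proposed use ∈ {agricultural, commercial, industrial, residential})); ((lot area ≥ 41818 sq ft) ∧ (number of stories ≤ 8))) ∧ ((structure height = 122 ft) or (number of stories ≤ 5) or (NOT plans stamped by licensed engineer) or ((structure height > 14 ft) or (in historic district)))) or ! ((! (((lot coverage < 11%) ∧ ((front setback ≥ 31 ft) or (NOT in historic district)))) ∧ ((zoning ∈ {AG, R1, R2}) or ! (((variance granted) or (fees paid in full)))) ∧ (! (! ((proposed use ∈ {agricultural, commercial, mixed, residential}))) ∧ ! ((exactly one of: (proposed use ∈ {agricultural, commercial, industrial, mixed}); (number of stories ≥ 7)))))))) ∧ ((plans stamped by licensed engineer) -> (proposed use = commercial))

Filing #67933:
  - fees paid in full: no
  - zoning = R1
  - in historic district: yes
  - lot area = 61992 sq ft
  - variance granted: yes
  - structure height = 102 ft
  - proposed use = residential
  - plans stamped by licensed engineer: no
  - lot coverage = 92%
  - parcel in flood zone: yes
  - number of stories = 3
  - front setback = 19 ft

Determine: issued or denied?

Issued

Atomic conditions:
  parcel in flood zone: yes → true
  proposed use ∈ {agricultural, commercial, industrial, residential}: residential is in the set → true
  lot area ≥ 41818 sq ft: 61992 ≥ 41818 is true
  number of stories ≤ 8: 3 ≤ 8 is true
  structure height = 122 ft: 102 == 122 is false
  number of stories ≤ 5: 3 ≤ 5 is true
  NOT plans stamped by licensed engineer: no → true
  structure height > 14 ft: 102 > 14 is true
  in historic district: yes → true
  lot coverage < 11%: 92 < 11 is false
  front setback ≥ 31 ft: 19 ≥ 31 is false
  NOT in historic district: yes → false
  zoning ∈ {AG, R1, R2}: R1 is in the set → true
  variance granted: yes → true
  fees paid in full: no → false
  proposed use ∈ {agricultural, commercial, mixed, residential}: residential is in the set → true
  proposed use ∈ {agricultural, commercial, industrial, mixed}: residential is not in the set → false
  number of stories ≥ 7: 3 ≥ 7 is false
  plans stamped by licensed engineer: no → false
  proposed use = commercial: residential == commercial is false
Combine:
[1.1.1.1.1] true AND true = true
[1.1.1.1.2] true AND true = true
[1.1.1.1] exactly-one(true, true) = false
[1.1.1.2.4] true OR true = true
[1.1.1.2] false OR true OR true OR true = true
[1.1.1] false AND true = false
[1.1.2.1.1.1.2] false OR false = false
[1.1.2.1.1.1] false AND false = false
[1.1.2.1.1] NOT false = true
[1.1.2.1.2.2.1] true OR false = true
[1.1.2.1.2.2] NOT true = false
[1.1.2.1.2] true OR false = true
[1.1.2.1.3.1.1] NOT true = false
[1.1.2.1.3.1] NOT false = true
[1.1.2.1.3.2.1] exactly-one(false, false) = false
[1.1.2.1.3.2] NOT false = true
[1.1.2.1.3] true AND true = true
[1.1.2.1] true AND true AND true = true
[1.1.2] NOT true = false
[1.1] false OR false = false
[1] NOT false = true
[2] false → false (antecedent false ⇒ implication holds) = true
[root] true AND true = true
Overall: true → issued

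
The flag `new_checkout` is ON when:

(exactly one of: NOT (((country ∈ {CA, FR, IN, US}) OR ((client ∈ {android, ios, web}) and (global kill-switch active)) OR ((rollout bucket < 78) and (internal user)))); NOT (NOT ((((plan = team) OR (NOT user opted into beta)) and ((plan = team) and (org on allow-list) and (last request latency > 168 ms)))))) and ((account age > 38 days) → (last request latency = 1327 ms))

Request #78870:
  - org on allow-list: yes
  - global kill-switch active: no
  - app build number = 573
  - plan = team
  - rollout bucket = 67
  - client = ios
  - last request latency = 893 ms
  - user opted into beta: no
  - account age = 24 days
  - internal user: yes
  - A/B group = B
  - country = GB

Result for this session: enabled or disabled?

Enabled

Atomic conditions:
  country ∈ {CA, FR, IN, US}: GB is not in the set → false
  client ∈ {android, ios, web}: ios is in the set → true
  global kill-switch active: no → false
  rollout bucket < 78: 67 < 78 is true
  internal user: yes → true
  plan = team: team == team is true
  NOT user opted into beta: no → true
  org on allow-list: yes → true
  last request latency > 168 ms: 893 > 168 is true
  account age > 38 days: 24 > 38 is false
  last request latency = 1327 ms: 893 == 1327 is false
Combine:
[1.1.1.2] true AND false = false
[1.1.1.3] true AND true = true
[1.1.1] false OR false OR true = true
[1.1] NOT true = false
[1.2.1.1.1] true OR true = true
[1.2.1.1.2] true AND true AND true = true
[1.2.1.1] true AND true = true
[1.2.1] NOT true = false
[1.2] NOT false = true
[1] exactly-one(false, true) = true
[2] false → false (antecedent false ⇒ implication holds) = true
[root] true AND true = true
Overall: true → enabled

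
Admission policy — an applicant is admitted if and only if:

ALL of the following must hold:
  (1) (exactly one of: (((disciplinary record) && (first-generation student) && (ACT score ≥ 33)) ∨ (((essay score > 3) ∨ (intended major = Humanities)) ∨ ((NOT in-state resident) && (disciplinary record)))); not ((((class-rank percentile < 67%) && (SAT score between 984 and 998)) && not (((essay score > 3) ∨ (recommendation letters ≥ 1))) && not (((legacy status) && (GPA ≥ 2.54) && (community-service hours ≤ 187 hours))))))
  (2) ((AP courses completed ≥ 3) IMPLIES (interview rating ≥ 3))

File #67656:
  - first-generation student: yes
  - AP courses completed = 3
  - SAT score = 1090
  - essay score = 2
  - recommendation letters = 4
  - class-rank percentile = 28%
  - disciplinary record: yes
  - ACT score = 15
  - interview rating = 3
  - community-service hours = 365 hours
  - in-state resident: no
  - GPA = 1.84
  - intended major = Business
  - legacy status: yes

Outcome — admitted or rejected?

Atomic conditions:
  disciplinary record: yes → true
  first-generation student: yes → true
  ACT score ≥ 33: 15 ≥ 33 is false
  essay score > 3: 2 > 3 is false
  intended major = Humanities: Business == Humanities is false
  NOT in-state resident: no → true
  class-rank percentile < 67%: 28 < 67 is true
  SAT score between 984 and 998: 1090 in [984, 998] is false
  recommendation letters ≥ 1: 4 ≥ 1 is true
  legacy status: yes → true
  GPA ≥ 2.54: 1.84 ≥ 2.54 is false
  community-service hours ≤ 187 hours: 365 ≤ 187 is false
  AP courses completed ≥ 3: 3 ≥ 3 is true
  interview rating ≥ 3: 3 ≥ 3 is true
Combine:
[1.1.1] true AND true AND false = false
[1.1.2.1] false OR false = false
[1.1.2.2] true AND true = true
[1.1.2] false OR true = true
[1.1] false OR true = true
[1.2.1.1] true AND false = false
[1.2.1.2.1] false OR true = true
[1.2.1.2] NOT true = false
[1.2.1.3.1] true AND false AND false = false
[1.2.1.3] NOT false = true
[1.2.1] false AND false AND true = false
[1.2] NOT false = true
[1] exactly-one(true, true) = false
[2] true → true = true
[root] false AND true = false
Overall: false → rejected

Rejected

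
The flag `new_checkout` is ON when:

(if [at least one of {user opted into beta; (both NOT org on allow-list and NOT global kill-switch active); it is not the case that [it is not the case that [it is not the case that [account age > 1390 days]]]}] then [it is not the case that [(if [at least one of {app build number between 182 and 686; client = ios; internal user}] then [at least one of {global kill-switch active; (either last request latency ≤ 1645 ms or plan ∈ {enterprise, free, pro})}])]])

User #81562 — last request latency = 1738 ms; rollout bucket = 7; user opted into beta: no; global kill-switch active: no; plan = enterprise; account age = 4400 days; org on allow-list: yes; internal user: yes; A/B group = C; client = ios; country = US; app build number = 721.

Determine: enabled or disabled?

Atomic conditions:
  user opted into beta: no → false
  NOT org on allow-list: yes → false
  NOT global kill-switch active: no → true
  account age > 1390 days: 4400 > 1390 is true
  app build number between 182 and 686: 721 in [182, 686] is false
  client = ios: ios == ios is true
  internal user: yes → true
  global kill-switch active: no → false
  last request latency ≤ 1645 ms: 1738 ≤ 1645 is false
  plan ∈ {enterprise, free, pro}: enterprise is in the set → true
Combine:
[1.2] false AND true = false
[1.3.1.1] NOT true = false
[1.3.1] NOT false = true
[1.3] NOT true = false
[1] false OR false OR false = false
[2.1.1] false OR true OR true = true
[2.1.2.2] false OR true = true
[2.1.2] false OR true = true
[2.1] true → true = true
[2] NOT true = false
[root] false → false (antecedent false ⇒ implication holds) = true
Overall: true → enabled

Enabled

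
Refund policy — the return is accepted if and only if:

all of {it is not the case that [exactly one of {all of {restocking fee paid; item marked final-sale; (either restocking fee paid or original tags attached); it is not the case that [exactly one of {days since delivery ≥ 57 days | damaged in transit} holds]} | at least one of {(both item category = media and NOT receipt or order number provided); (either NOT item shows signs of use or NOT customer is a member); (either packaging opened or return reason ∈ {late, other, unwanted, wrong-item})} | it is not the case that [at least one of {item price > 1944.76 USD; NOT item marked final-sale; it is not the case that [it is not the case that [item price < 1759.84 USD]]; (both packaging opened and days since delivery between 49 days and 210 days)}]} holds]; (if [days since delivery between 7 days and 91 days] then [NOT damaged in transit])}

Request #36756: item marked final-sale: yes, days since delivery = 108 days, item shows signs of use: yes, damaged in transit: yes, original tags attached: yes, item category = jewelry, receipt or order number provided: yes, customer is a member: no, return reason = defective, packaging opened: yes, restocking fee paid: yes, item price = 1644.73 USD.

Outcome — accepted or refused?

Atomic conditions:
  restocking fee paid: yes → true
  item marked final-sale: yes → true
  original tags attached: yes → true
  days since delivery ≥ 57 days: 108 ≥ 57 is true
  damaged in transit: yes → true
  item category = media: jewelry == media is false
  NOT receipt or order number provided: yes → false
  NOT item shows signs of use: yes → false
  NOT customer is a member: no → true
  packaging opened: yes → true
  return reason ∈ {late, other, unwanted, wrong-item}: defective is not in the set → false
  item price > 1944.76 USD: 1644.73 > 1944.76 is false
  NOT item marked final-sale: yes → false
  item price < 1759.84 USD: 1644.73 < 1759.84 is true
  days since delivery between 49 days and 210 days: 108 in [49, 210] is true
  days since delivery between 7 days and 91 days: 108 in [7, 91] is false
  NOT damaged in transit: yes → false
Combine:
[1.1.1.3] true OR true = true
[1.1.1.4.1] exactly-one(true, true) = false
[1.1.1.4] NOT false = true
[1.1.1] true AND true AND true AND true = true
[1.1.2.1] false AND false = false
[1.1.2.2] false OR true = true
[1.1.2.3] true OR false = true
[1.1.2] false OR true OR true = true
[1.1.3.1.3.1] NOT true = false
[1.1.3.1.3] NOT false = true
[1.1.3.1.4] true AND true = true
[1.1.3.1] false OR false OR true OR true = true
[1.1.3] NOT true = false
[1.1] exactly-one(true, true, false) = false
[1] NOT false = true
[2] false → false (antecedent false ⇒ implication holds) = true
[root] true AND true = true
Overall: true → accepted

Accepted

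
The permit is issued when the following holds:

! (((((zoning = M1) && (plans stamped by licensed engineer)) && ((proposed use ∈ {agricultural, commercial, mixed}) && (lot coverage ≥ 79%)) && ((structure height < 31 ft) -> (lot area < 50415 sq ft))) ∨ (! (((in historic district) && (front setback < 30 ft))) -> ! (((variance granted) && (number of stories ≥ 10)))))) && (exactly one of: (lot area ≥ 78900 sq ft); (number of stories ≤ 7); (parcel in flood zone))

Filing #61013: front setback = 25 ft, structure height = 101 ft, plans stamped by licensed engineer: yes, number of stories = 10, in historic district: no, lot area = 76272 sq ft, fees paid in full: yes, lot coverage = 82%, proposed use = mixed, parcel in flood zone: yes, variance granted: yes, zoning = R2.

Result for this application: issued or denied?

Atomic conditions:
  zoning = M1: R2 == M1 is false
  plans stamped by licensed engineer: yes → true
  proposed use ∈ {agricultural, commercial, mixed}: mixed is in the set → true
  lot coverage ≥ 79%: 82 ≥ 79 is true
  structure height < 31 ft: 101 < 31 is false
  lot area < 50415 sq ft: 76272 < 50415 is false
  in historic district: no → false
  front setback < 30 ft: 25 < 30 is true
  variance granted: yes → true
  number of stories ≥ 10: 10 ≥ 10 is true
  lot area ≥ 78900 sq ft: 76272 ≥ 78900 is false
  number of stories ≤ 7: 10 ≤ 7 is false
  parcel in flood zone: yes → true
Combine:
[1.1.1.1] false AND true = false
[1.1.1.2] true AND true = true
[1.1.1.3] false → false (antecedent false ⇒ implication holds) = true
[1.1.1] false AND true AND true = false
[1.1.2.1.1] false AND true = false
[1.1.2.1] NOT false = true
[1.1.2.2.1] true AND true = true
[1.1.2.2] NOT true = false
[1.1.2] true → false = false
[1.1] false OR false = false
[1] NOT false = true
[2] exactly-one(false, false, true) = true
[root] true AND true = true
Overall: true → issued

Issued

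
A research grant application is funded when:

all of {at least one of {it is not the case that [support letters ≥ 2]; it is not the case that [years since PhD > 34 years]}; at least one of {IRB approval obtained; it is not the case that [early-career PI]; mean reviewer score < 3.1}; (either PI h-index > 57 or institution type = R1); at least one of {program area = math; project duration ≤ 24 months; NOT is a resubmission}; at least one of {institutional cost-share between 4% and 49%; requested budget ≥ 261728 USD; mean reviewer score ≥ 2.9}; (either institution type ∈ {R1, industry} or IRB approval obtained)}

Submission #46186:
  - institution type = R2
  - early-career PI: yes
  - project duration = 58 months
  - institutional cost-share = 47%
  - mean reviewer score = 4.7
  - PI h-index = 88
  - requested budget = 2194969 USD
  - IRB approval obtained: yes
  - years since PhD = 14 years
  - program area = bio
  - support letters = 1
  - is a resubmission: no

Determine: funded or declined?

Atomic conditions:
  support letters ≥ 2: 1 ≥ 2 is false
  years since PhD > 34 years: 14 > 34 is false
  IRB approval obtained: yes → true
  early-career PI: yes → true
  mean reviewer score < 3.1: 4.7 < 3.1 is false
  PI h-index > 57: 88 > 57 is true
  institution type = R1: R2 == R1 is false
  program area = math: bio == math is false
  project duration ≤ 24 months: 58 ≤ 24 is false
  NOT is a resubmission: no → true
  institutional cost-share between 4% and 49%: 47 in [4, 49] is true
  requested budget ≥ 261728 USD: 2194969 ≥ 261728 is true
  mean reviewer score ≥ 2.9: 4.7 ≥ 2.9 is true
  institution type ∈ {R1, industry}: R2 is not in the set → false
Combine:
[1.1] NOT false = true
[1.2] NOT false = true
[1] true OR true = true
[2.2] NOT true = false
[2] true OR false OR false = true
[3] true OR false = true
[4] false OR false OR true = true
[5] true OR true OR true = true
[6] false OR true = true
[root] true AND true AND true AND true AND true AND true = true
Overall: true → funded

Funded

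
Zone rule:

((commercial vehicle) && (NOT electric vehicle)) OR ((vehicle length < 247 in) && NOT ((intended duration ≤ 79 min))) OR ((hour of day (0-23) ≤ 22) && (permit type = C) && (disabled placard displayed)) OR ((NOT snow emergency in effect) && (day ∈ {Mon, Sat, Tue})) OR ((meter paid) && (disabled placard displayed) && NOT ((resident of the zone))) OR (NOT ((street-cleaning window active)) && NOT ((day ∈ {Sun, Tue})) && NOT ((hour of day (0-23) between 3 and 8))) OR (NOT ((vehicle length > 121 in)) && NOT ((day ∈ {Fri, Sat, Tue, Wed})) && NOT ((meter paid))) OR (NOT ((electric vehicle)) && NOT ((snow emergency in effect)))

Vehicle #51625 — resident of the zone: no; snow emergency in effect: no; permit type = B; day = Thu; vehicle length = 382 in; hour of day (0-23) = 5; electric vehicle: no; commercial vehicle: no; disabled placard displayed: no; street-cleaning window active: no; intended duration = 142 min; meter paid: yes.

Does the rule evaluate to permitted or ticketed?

Permitted

Atomic conditions:
  commercial vehicle: no → false
  NOT electric vehicle: no → true
  vehicle length < 247 in: 382 < 247 is false
  intended duration ≤ 79 min: 142 ≤ 79 is false
  hour of day (0-23) ≤ 22: 5 ≤ 22 is true
  permit type = C: B == C is false
  disabled placard displayed: no → false
  NOT snow emergency in effect: no → true
  day ∈ {Mon, Sat, Tue}: Thu is not in the set → false
  meter paid: yes → true
  resident of the zone: no → false
  street-cleaning window active: no → false
  day ∈ {Sun, Tue}: Thu is not in the set → false
  hour of day (0-23) between 3 and 8: 5 in [3, 8] is true
  vehicle length > 121 in: 382 > 121 is true
  day ∈ {Fri, Sat, Tue, Wed}: Thu is not in the set → false
  electric vehicle: no → false
  snow emergency in effect: no → false
Combine:
[1] false AND true = false
[2.2] NOT false = true
[2] false AND true = false
[3] true AND false AND false = false
[4] true AND false = false
[5.3] NOT false = true
[5] true AND false AND true = false
[6.1] NOT false = true
[6.2] NOT false = true
[6.3] NOT true = false
[6] true AND true AND false = false
[7.1] NOT true = false
[7.2] NOT false = true
[7.3] NOT true = false
[7] false AND true AND false = false
[8.1] NOT false = true
[8.2] NOT false = true
[8] true AND true = true
[root] false OR false OR false OR false OR false OR false OR false OR true = true
Overall: true → permitted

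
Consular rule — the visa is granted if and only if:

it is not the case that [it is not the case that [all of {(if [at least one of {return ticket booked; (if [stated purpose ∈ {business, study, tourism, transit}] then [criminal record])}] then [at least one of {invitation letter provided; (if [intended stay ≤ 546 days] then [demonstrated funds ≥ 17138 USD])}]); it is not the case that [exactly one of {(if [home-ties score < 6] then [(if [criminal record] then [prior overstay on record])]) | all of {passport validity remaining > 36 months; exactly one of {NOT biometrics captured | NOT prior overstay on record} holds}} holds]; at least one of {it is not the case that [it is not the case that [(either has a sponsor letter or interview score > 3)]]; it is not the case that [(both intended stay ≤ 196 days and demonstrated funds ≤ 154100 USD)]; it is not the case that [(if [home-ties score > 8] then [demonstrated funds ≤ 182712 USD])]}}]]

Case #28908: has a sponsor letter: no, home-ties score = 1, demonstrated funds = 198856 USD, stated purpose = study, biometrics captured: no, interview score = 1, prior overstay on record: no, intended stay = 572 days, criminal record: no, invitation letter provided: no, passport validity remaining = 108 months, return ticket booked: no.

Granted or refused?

Atomic conditions:
  return ticket booked: no → false
  stated purpose ∈ {business, study, tourism, transit}: study is in the set → true
  criminal record: no → false
  invitation letter provided: no → false
  intended stay ≤ 546 days: 572 ≤ 546 is false
  demonstrated funds ≥ 17138 USD: 198856 ≥ 17138 is true
  home-ties score < 6: 1 < 6 is true
  prior overstay on record: no → false
  passport validity remaining > 36 months: 108 > 36 is true
  NOT biometrics captured: no → true
  NOT prior overstay on record: no → true
  has a sponsor letter: no → false
  interview score > 3: 1 > 3 is false
  intended stay ≤ 196 days: 572 ≤ 196 is false
  demonstrated funds ≤ 154100 USD: 198856 ≤ 154100 is false
  home-ties score > 8: 1 > 8 is false
  demonstrated funds ≤ 182712 USD: 198856 ≤ 182712 is false
Combine:
[1.1.1.1.2] true → false = false
[1.1.1.1] false OR false = false
[1.1.1.2.2] false → true (antecedent false ⇒ implication holds) = true
[1.1.1.2] false OR true = true
[1.1.1] false → true (antecedent false ⇒ implication holds) = true
[1.1.2.1.1.2] false → false (antecedent false ⇒ implication holds) = true
[1.1.2.1.1] true → true = true
[1.1.2.1.2.2] exactly-one(true, true) = false
[1.1.2.1.2] true AND false = false
[1.1.2.1] exactly-one(true, false) = true
[1.1.2] NOT true = false
[1.1.3.1.1.1] false OR false = false
[1.1.3.1.1] NOT false = true
[1.1.3.1] NOT true = false
[1.1.3.2.1] false AND false = false
[1.1.3.2] NOT false = true
[1.1.3.3.1] false → false (antecedent false ⇒ implication holds) = true
[1.1.3.3] NOT true = false
[1.1.3] false OR true OR false = true
[1.1] true AND false AND true = false
[1] NOT false = true
[root] NOT true = false
Overall: false → refused

Refused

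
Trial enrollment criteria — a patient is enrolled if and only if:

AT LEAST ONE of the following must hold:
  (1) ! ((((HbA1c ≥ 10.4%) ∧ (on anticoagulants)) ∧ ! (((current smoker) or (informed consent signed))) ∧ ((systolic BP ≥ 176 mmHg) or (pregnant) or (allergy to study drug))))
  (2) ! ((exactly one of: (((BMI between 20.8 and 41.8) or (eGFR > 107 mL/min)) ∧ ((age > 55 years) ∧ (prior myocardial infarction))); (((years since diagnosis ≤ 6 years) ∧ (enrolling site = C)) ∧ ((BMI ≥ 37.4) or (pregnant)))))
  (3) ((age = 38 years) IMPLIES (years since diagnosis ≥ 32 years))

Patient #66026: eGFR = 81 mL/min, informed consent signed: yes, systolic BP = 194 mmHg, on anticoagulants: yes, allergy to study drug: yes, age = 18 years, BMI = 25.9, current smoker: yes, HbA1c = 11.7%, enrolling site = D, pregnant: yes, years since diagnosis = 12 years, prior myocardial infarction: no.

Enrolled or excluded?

Atomic conditions:
  HbA1c ≥ 10.4%: 11.7 ≥ 10.4 is true
  on anticoagulants: yes → true
  current smoker: yes → true
  informed consent signed: yes → true
  systolic BP ≥ 176 mmHg: 194 ≥ 176 is true
  pregnant: yes → true
  allergy to study drug: yes → true
  BMI between 20.8 and 41.8: 25.9 in [20.8, 41.8] is true
  eGFR > 107 mL/min: 81 > 107 is false
  age > 55 years: 18 > 55 is false
  prior myocardial infarction: no → false
  years since diagnosis ≤ 6 years: 12 ≤ 6 is false
  enrolling site = C: D == C is false
  BMI ≥ 37.4: 25.9 ≥ 37.4 is false
  age = 38 years: 18 == 38 is false
  years since diagnosis ≥ 32 years: 12 ≥ 32 is false
Combine:
[1.1.1] true AND true = true
[1.1.2.1] true OR true = true
[1.1.2] NOT true = false
[1.1.3] true OR true OR true = true
[1.1] true AND false AND true = false
[1] NOT false = true
[2.1.1.1] true OR false = true
[2.1.1.2] false AND false = false
[2.1.1] true AND false = false
[2.1.2.1] false AND false = false
[2.1.2.2] false OR true = true
[2.1.2] false AND true = false
[2.1] exactly-one(false, false) = false
[2] NOT false = true
[3] false → false (antecedent false ⇒ implication holds) = true
[root] true OR true OR true = true
Overall: true → enrolled

Enrolled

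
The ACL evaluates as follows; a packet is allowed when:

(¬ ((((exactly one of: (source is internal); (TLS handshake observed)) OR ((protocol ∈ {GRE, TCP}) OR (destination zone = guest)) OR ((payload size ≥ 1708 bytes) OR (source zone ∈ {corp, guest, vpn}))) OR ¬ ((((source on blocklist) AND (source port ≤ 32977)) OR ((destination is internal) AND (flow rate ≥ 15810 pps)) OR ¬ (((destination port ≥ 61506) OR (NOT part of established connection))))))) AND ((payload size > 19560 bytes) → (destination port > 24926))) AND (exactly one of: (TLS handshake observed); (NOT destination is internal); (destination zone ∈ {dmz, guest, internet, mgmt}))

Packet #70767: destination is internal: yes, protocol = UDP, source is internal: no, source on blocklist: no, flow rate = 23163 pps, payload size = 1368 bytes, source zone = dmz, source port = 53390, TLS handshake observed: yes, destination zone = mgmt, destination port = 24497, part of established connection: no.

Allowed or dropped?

Dropped

Atomic conditions:
  source is internal: no → false
  TLS handshake observed: yes → true
  protocol ∈ {GRE, TCP}: UDP is not in the set → false
  destination zone = guest: mgmt == guest is false
  payload size ≥ 1708 bytes: 1368 ≥ 1708 is false
  source zone ∈ {corp, guest, vpn}: dmz is not in the set → false
  source on blocklist: no → false
  source port ≤ 32977: 53390 ≤ 32977 is false
  destination is internal: yes → true
  flow rate ≥ 15810 pps: 23163 ≥ 15810 is true
  destination port ≥ 61506: 24497 ≥ 61506 is false
  NOT part of established connection: no → true
  payload size > 19560 bytes: 1368 > 19560 is false
  destination port > 24926: 24497 > 24926 is false
  NOT destination is internal: yes → false
  destination zone ∈ {dmz, guest, internet, mgmt}: mgmt is in the set → true
Combine:
[1.1.1.1.1] exactly-one(false, true) = true
[1.1.1.1.2] false OR false = false
[1.1.1.1.3] false OR false = false
[1.1.1.1] true OR false OR false = true
[1.1.1.2.1.1] false AND false = false
[1.1.1.2.1.2] true AND true = true
[1.1.1.2.1.3.1] false OR true = true
[1.1.1.2.1.3] NOT true = false
[1.1.1.2.1] false OR true OR false = true
[1.1.1.2] NOT true = false
[1.1.1] true OR false = true
[1.1] NOT true = false
[1.2] false → false (antecedent false ⇒ implication holds) = true
[1] false AND true = false
[2] exactly-one(true, false, true) = false
[root] false AND false = false
Overall: false → dropped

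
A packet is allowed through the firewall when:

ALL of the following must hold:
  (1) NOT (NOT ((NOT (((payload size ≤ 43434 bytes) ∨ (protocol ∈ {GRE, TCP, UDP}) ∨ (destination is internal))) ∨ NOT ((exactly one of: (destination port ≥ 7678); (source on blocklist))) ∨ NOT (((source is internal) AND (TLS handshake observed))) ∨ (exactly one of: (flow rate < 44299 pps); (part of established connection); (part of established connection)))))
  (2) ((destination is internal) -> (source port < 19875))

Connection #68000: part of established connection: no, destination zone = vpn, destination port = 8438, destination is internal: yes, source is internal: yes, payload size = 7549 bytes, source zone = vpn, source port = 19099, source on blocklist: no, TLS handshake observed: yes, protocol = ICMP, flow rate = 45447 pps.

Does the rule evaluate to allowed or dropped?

Atomic conditions:
  payload size ≤ 43434 bytes: 7549 ≤ 43434 is true
  protocol ∈ {GRE, TCP, UDP}: ICMP is not in the set → false
  destination is internal: yes → true
  destination port ≥ 7678: 8438 ≥ 7678 is true
  source on blocklist: no → false
  source is internal: yes → true
  TLS handshake observed: yes → true
  flow rate < 44299 pps: 45447 < 44299 is false
  part of established connection: no → false
  source port < 19875: 19099 < 19875 is true
Combine:
[1.1.1.1.1] true OR false OR true = true
[1.1.1.1] NOT true = false
[1.1.1.2.1] exactly-one(true, false) = true
[1.1.1.2] NOT true = false
[1.1.1.3.1] true AND true = true
[1.1.1.3] NOT true = false
[1.1.1.4] exactly-one(false, false, false) = false
[1.1.1] false OR false OR false OR false = false
[1.1] NOT false = true
[1] NOT true = false
[2] true → true = true
[root] false AND true = false
Overall: false → dropped

Dropped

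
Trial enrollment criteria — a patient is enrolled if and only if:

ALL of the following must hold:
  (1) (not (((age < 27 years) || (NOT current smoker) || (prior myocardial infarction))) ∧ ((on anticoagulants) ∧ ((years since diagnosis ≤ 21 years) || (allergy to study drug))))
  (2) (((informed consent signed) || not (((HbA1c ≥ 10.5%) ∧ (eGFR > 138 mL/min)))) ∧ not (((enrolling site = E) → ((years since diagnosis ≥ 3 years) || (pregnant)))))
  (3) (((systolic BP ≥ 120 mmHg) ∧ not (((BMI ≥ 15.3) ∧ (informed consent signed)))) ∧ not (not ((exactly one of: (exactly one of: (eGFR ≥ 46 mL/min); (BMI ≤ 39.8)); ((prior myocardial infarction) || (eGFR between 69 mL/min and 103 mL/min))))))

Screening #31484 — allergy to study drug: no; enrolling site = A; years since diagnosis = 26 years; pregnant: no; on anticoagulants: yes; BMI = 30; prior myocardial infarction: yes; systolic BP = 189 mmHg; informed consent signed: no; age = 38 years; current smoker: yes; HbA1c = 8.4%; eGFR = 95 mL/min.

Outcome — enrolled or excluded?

Excluded

Atomic conditions:
  age < 27 years: 38 < 27 is false
  NOT current smoker: yes → false
  prior myocardial infarction: yes → true
  on anticoagulants: yes → true
  years since diagnosis ≤ 21 years: 26 ≤ 21 is false
  allergy to study drug: no → false
  informed consent signed: no → false
  HbA1c ≥ 10.5%: 8.4 ≥ 10.5 is false
  eGFR > 138 mL/min: 95 > 138 is false
  enrolling site = E: A == E is false
  years since diagnosis ≥ 3 years: 26 ≥ 3 is true
  pregnant: no → false
  systolic BP ≥ 120 mmHg: 189 ≥ 120 is true
  BMI ≥ 15.3: 30 ≥ 15.3 is true
  eGFR ≥ 46 mL/min: 95 ≥ 46 is true
  BMI ≤ 39.8: 30 ≤ 39.8 is true
  eGFR between 69 mL/min and 103 mL/min: 95 in [69, 103] is true
Combine:
[1.1.1] false OR false OR true = true
[1.1] NOT true = false
[1.2.2] false OR false = false
[1.2] true AND false = false
[1] false AND false = false
[2.1.2.1] false AND false = false
[2.1.2] NOT false = true
[2.1] false OR true = true
[2.2.1.2] true OR false = true
[2.2.1] false → true (antecedent false ⇒ implication holds) = true
[2.2] NOT true = false
[2] true AND false = false
[3.1.2.1] true AND false = false
[3.1.2] NOT false = true
[3.1] true AND true = true
[3.2.1.1.1] exactly-one(true, true) = false
[3.2.1.1.2] true OR true = true
[3.2.1.1] exactly-one(false, true) = true
[3.2.1] NOT true = false
[3.2] NOT false = true
[3] true AND true = true
[root] false AND false AND true = false
Overall: false → excluded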